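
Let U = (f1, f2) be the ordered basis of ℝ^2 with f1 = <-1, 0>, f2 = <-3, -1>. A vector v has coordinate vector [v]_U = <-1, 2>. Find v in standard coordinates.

The coordinates say v = -f1 + 2f2; adding the scaled basis vectors gives <-5, -2>.

<-5, -2>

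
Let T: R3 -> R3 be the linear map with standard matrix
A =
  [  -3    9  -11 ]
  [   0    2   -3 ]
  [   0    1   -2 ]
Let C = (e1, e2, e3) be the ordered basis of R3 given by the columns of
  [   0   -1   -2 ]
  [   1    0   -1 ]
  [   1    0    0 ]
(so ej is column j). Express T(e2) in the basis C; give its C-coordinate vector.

Compute T(e2) = A e2 = [3, 0, 0] in standard coordinates.
Then write this in C-coordinates: solve for y in y_1 e1 + ... + y_3 e3 = [3, 0, 0].
This gives y = [0, -3, 0], which is column 2 of [T]_C.

[0, -3, 0]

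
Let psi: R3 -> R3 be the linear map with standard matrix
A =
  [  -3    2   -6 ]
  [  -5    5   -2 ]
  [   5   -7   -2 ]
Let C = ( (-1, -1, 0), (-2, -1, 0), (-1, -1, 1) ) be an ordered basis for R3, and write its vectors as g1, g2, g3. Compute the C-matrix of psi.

The j-th column of [psi]_C is [psi(gj)]_C.
psi(g1) = A g1 = (1, 0, 2) = -g1 - g2 + 2g3, so column 1 is (-1, -1, 2).
Repeating for g2, g3 and assembling the columns gives [[-1, -3, -1], [-1, 1, 3], [2, -3, 0]].

[[-1, -3, -1], [-1, 1, 3], [2, -3, 0]]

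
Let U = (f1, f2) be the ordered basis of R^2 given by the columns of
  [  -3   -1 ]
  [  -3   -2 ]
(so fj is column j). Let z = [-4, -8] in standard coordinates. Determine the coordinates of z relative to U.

We seek scalars with c_1 f1 + c_2 f2 = z; equivalently solve M c = z where the columns of M are f1, f2.
System: -3c_1 - c_2 = -4, -3c_1 - 2c_2 = -8; solving gives c_1 = 0, c_2 = 4.
Check: 0·f1 + 4f2 = [-4, -8].

[0, 4]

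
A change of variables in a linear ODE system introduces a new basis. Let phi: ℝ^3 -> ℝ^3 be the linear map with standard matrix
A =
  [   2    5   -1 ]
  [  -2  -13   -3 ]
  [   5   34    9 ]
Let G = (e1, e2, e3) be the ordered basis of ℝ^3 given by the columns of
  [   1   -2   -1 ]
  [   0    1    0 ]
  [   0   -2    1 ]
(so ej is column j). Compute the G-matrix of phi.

With P the matrix whose columns are e1, ..., e3, [phi]_G = P^(-1) A P.
Column by column: phi(e1) = A e1 = <2, -2, 5>; its G-coordinates <-1, -2, 1> give column 1.
Continuing for each basis vector yields [phi]_G = [[-1, -3, -3], [-2, -3, -1], [1, 0, 2]].

[[-1, -3, -3], [-2, -3, -1], [1, 0, 2]]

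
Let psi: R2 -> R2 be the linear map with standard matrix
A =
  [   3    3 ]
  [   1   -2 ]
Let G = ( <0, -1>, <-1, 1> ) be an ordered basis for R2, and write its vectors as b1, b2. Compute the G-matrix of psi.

The j-th column of [psi]_G is [psi(bj)]_G.
psi(b1) = A b1 = <-3, 2> = b1 + 3b2, so column 1 is <1, 3>.
Repeating for b2 and assembling the columns gives [[1, 3], [3, 0]].

[[1, 3], [3, 0]]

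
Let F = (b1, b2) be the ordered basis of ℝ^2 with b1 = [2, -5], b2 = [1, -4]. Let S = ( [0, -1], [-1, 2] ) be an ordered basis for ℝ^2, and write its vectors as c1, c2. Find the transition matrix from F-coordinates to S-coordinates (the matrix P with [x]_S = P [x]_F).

[[1, 2], [-2, -1]]

Column j of P is [bj]_S, since P maps F-coordinates to S-coordinates.
Expressing b1 in S: b1 = c1 - 2c2, so column 1 of P is [1, -2].
Doing the same for each bj gives P = [[1, 2], [-2, -1]].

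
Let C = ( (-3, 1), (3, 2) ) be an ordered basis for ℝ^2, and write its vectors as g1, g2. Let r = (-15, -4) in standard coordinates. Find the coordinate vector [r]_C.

Write r = c_1 g1 + c_2 g2 and solve for the c_i.
System: -3c_1 + 3c_2 = -15, c_1 + 2c_2 = -4; solving gives c_1 = 2, c_2 = -3.
Check: 2g1 - 3g2 = (-15, -4).

(2, -3)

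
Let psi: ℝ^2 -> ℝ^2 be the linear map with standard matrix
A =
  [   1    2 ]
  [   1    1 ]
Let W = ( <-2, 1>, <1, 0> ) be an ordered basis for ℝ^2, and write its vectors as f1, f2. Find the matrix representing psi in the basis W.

Let P have columns f1, f2. Then [psi]_W = P^(-1) A P.
Here det P = -1, so P^(-1) is integer; computing A P first and then P^(-1)(A P) gives [[-1, 1], [-2, 3]].

[[-1, 1], [-2, 3]]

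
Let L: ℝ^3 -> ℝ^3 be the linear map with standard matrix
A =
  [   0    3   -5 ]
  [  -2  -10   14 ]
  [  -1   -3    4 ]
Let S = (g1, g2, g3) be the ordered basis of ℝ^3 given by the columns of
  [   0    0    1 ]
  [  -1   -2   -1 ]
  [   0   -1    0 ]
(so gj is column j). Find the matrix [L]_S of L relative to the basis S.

[[-1, -1, -1], [-3, -2, -2], [-3, -1, -3]]

With P the matrix whose columns are g1, ..., g3, [L]_S = P^(-1) A P.
Column by column: L(g1) = A g1 = <-3, 10, 3>; its S-coordinates <-1, -3, -3> give column 1.
Continuing for each basis vector yields [L]_S = [[-1, -1, -1], [-3, -2, -2], [-3, -1, -3]].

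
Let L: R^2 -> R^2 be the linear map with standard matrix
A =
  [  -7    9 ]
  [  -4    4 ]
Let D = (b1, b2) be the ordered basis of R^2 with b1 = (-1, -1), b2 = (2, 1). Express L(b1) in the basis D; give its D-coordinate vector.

Column 1 of [L]_D is the D-coordinate vector of L(b1).
In standard coordinates L(b1) = A b1 = (-2, 0).
Converting to D: (-2, 0) = -2b1 - 2b2, so the coordinate vector is (-2, -2).

(-2, -2)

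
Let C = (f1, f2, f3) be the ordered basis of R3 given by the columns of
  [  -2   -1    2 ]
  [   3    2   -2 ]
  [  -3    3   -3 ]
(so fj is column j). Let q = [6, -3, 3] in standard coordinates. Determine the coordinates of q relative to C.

Write q = c_1 f1 + ... + c_3 f3 and solve for the c_i.
Row-reducing the augmented matrix [M | q] gives c = (-1, 4, 4).
Check: -f1 + 4f2 + 4f3 = [6, -3, 3].

[-1, 4, 4]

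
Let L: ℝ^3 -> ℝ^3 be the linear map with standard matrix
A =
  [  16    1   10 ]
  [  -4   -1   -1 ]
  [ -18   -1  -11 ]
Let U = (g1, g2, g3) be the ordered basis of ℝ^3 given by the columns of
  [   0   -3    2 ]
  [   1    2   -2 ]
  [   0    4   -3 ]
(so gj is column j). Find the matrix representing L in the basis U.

The j-th column of [L]_U is [L(gj)]_U.
L(g1) = A g1 = (1, -1, -1) = -g1 - g2 - g3, so column 1 is (-1, -1, -1).
Repeating for g2, g3 and assembling the columns gives [[-1, 2, -1], [-1, 2, 2], [-1, 0, 3]].

[[-1, 2, -1], [-1, 2, 2], [-1, 0, 3]]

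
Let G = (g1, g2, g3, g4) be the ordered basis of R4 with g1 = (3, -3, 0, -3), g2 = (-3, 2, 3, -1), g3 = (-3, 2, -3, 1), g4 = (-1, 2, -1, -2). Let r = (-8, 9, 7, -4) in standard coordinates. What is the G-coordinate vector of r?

[r]_G is the unique c with M c = r, where M has columns g1, ..., g4.
Solving this 4x4 system gives c = (-1, 2, -1, 2).
Check: -g1 + 2g2 - g3 + 2g4 = (-8, 9, 7, -4).

(-1, 2, -1, 2)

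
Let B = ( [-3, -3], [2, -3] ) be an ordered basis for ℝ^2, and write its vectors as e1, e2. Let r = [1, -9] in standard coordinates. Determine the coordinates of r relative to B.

Write r = c_1 e1 + c_2 e2 and solve for the c_i.
System: -3c_1 + 2c_2 = 1, -3c_1 - 3c_2 = -9; solving gives c_1 = 1, c_2 = 2.
Check: e1 + 2e2 = [1, -9].

[1, 2]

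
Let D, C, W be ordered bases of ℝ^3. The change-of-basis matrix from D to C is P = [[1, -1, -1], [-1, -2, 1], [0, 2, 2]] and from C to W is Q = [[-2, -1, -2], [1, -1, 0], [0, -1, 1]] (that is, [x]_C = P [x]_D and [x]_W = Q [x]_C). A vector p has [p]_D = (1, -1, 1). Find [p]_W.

(-4, -1, -2)

Composing the changes, [p]_W = Q P [p]_D.
Q P = [[-1, 0, -3], [2, 1, -2], [1, 4, 1]]; applying this to (1, -1, 1) gives (-4, -1, -2).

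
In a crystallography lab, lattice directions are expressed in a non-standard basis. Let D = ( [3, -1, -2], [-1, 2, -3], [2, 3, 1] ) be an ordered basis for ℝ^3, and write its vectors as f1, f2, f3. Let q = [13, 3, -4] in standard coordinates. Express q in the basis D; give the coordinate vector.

We seek scalars with c_1 f1 + ... + c_3 f3 = q; equivalently solve M c = q where the columns of M are f1, ..., f3.
Row-reducing the augmented matrix [M | q] gives c = (3, 0, 2).
Check: 3f1 + 0·f2 + 2f3 = [13, 3, -4].

[3, 0, 2]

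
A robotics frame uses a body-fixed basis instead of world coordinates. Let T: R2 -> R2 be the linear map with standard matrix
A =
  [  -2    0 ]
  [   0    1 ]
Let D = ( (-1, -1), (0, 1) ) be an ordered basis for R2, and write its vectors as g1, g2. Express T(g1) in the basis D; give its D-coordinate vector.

Compute T(g1) = A g1 = (2, -1) in standard coordinates.
Then write this in D-coordinates: solve for y in y_1 g1 + y_2 g2 = (2, -1).
This gives y = (-2, -3), which is column 1 of [T]_D.

(-2, -3)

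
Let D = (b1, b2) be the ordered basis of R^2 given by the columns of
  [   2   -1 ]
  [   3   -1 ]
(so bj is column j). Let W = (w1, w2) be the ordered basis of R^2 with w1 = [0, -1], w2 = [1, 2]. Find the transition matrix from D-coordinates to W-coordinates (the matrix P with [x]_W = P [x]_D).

[[1, -1], [2, -1]]

Let M have columns bj and N have columns wj. Then for every x, N [x]_W = x = M [x]_D, so P = N^(-1) M.
Since det N = 1, N^(-1) has integer entries; multiplying gives P = [[1, -1], [2, -1]].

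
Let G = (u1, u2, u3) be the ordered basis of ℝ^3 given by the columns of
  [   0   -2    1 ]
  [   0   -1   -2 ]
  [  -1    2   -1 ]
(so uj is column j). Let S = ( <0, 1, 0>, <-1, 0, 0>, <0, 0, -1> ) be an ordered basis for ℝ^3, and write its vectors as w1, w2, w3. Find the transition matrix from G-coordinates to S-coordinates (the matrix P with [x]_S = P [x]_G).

[[0, -1, -2], [0, 2, -1], [1, -2, 1]]

Take x = uj: its G-coordinates are the j-th standard unit vector, so P e_j — column j of P — equals [uj]_S.
u1 = 0·w1 + 0·w2 + w3, giving column 1 = <0, 0, 1>; repeating for each j gives P = [[0, -1, -2], [0, 2, -1], [1, -2, 1]].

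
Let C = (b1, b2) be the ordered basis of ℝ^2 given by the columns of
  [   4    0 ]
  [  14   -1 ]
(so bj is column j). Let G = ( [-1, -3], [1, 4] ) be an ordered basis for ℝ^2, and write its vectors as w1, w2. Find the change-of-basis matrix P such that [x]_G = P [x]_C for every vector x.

[[-2, -1], [2, -1]]

Column j of P is [bj]_G, since P maps C-coordinates to G-coordinates.
Expressing b1 in G: b1 = -2w1 + 2w2, so column 1 of P is [-2, 2].
Doing the same for each bj gives P = [[-2, -1], [2, -1]].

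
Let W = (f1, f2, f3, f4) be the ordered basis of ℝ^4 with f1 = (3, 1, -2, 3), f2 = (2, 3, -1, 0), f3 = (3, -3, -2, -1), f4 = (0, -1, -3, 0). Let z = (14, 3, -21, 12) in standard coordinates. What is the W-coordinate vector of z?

We seek scalars with c_1 f1 + ... + c_4 f4 = z; equivalently solve M c = z where the columns of M are f1, ..., f4.
Gaussian elimination on [M | z] yields c = (4, 1, 0, 4).
Check: 4f1 + f2 + 0·f3 + 4f4 = (14, 3, -21, 12).

(4, 1, 0, 4)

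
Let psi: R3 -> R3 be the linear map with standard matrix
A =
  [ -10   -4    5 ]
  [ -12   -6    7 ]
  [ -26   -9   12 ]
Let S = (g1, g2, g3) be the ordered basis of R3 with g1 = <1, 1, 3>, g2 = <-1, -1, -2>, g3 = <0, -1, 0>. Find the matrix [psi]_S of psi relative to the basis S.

[[-1, 3, 1], [-2, -1, -3], [-2, 0, -2]]

Let P have columns g1, ..., g3. Then [psi]_S = P^(-1) A P.
Here det P = 1, so P^(-1) is integer; computing A P first and then P^(-1)(A P) gives [[-1, 3, 1], [-2, -1, -3], [-2, 0, -2]].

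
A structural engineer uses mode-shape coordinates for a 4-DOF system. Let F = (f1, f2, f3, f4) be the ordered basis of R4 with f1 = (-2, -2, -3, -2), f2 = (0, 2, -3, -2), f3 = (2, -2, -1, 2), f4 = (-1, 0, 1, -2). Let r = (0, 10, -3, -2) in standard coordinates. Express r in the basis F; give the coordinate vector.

(-1, 2, -2, -2)

Write r = c_1 f1 + ... + c_4 f4 and solve for the c_i.
Solving this 4x4 system gives c = (-1, 2, -2, -2).
Check: -f1 + 2f2 - 2f3 - 2f4 = (0, 10, -3, -2).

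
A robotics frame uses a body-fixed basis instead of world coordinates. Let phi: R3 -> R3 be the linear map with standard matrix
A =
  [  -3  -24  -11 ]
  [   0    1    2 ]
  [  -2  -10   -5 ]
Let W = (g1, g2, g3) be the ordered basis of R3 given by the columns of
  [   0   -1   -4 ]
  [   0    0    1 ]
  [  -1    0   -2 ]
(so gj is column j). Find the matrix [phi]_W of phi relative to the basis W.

With P the matrix whose columns are g1, ..., g3, [phi]_W = P^(-1) A P.
Column by column: phi(g1) = A g1 = [11, -2, 5]; its W-coordinates [-1, -3, -2] give column 1.
Continuing for each basis vector yields [phi]_W = [[-1, -2, -2], [-3, -3, 2], [-2, 0, -3]].

[[-1, -2, -2], [-3, -3, 2], [-2, 0, -3]]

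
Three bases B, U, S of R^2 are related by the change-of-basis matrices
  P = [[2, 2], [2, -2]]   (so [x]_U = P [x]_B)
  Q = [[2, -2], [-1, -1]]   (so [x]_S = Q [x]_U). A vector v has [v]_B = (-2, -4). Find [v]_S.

(-32, 8)

Apply P to get U-coordinates (-12, 4), then Q to get S-coordinates.
The result is [v]_S = (-32, 8).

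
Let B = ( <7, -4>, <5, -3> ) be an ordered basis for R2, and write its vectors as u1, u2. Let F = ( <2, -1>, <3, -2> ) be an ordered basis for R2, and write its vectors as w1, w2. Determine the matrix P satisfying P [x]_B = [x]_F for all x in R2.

Column j of P is [uj]_F, since P maps B-coordinates to F-coordinates.
Expressing u1 in F: u1 = 2w1 + w2, so column 1 of P is <2, 1>.
Doing the same for each uj gives P = [[2, 1], [1, 1]].

[[2, 1], [1, 1]]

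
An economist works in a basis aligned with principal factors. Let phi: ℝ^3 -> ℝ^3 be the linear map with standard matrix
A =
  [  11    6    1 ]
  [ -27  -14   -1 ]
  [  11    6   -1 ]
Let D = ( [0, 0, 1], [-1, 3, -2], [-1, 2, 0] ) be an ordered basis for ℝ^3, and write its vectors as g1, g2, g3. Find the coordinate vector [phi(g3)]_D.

Column 3 of [phi]_D is the D-coordinate vector of phi(g3).
In standard coordinates phi(g3) = A g3 = [1, -1, 1].
Converting to D: [1, -1, 1] = 3g1 + g2 - 2g3, so the coordinate vector is [3, 1, -2].

[3, 1, -2]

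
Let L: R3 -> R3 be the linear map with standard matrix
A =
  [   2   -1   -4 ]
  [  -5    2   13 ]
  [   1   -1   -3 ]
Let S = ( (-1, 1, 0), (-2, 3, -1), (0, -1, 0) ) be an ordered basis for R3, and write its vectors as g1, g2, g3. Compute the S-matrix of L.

Let P have columns g1, ..., g3. Then [L]_S = P^(-1) A P.
Here det P = 1, so P^(-1) is integer; computing A P first and then P^(-1)(A P) gives [[-1, -1, 1], [2, 2, -1], [-2, 2, 0]].

[[-1, -1, 1], [2, 2, -1], [-2, 2, 0]]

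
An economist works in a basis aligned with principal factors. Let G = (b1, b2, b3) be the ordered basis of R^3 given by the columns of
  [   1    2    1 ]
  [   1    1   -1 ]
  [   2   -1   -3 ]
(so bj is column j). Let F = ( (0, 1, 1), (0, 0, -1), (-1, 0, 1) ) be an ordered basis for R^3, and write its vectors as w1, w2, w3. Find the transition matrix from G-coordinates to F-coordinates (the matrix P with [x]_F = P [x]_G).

[[1, 1, -1], [-2, 0, 1], [-1, -2, -1]]

Let M have columns bj and N have columns wj. Then for every x, N [x]_F = x = M [x]_G, so P = N^(-1) M.
Since det N = 1, N^(-1) has integer entries; multiplying gives P = [[1, 1, -1], [-2, 0, 1], [-1, -2, -1]].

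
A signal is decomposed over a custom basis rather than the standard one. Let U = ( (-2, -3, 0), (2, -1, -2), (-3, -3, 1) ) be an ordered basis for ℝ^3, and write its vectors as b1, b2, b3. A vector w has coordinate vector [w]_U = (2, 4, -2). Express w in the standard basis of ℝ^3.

(10, -4, -10)

By definition w = 2b1 + 4b2 - 2b3.
Summing componentwise gives (10, -4, -10).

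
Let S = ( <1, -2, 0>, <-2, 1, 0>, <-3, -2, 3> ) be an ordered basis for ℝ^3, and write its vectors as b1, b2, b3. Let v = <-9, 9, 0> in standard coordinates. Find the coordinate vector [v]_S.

<-3, 3, 0>

Write v = c_1 b1 + ... + c_3 b3 and solve for the c_i.
Solving this 3x3 system gives c = (-3, 3, 0).
Check: -3b1 + 3b2 + 0·b3 = <-9, 9, 0>.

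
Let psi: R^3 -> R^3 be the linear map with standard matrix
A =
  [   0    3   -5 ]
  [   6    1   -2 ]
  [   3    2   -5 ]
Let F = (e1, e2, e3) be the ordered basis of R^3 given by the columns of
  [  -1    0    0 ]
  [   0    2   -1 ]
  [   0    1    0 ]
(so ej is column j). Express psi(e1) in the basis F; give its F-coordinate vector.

Column 1 of [psi]_F is the F-coordinate vector of psi(e1).
In standard coordinates psi(e1) = A e1 = [0, -6, -3].
Converting to F: [0, -6, -3] = 0·e1 - 3e2 + 0·e3, so the coordinate vector is [0, -3, 0].

[0, -3, 0]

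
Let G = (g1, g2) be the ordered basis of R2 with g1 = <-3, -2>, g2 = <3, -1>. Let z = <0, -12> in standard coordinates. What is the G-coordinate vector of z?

We seek scalars with c_1 g1 + c_2 g2 = z; equivalently solve M c = z where the columns of M are g1, g2.
System: -3c_1 + 3c_2 = 0, -2c_1 - c_2 = -12; solving gives c_1 = 4, c_2 = 4.
Check: 4g1 + 4g2 = <0, -12>.

<4, 4>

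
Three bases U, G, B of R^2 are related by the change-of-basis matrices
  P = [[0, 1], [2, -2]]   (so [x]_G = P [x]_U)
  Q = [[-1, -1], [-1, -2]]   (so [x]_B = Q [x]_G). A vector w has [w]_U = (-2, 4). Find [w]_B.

Apply P to get G-coordinates (4, -12), then Q to get B-coordinates.
The result is [w]_B = (8, 20).

(8, 20)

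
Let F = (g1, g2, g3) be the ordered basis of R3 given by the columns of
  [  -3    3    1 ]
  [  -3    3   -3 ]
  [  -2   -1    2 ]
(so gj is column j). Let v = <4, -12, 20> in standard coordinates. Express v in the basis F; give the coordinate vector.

<-4, -4, 4>

We seek scalars with c_1 g1 + ... + c_3 g3 = v; equivalently solve M c = v where the columns of M are g1, ..., g3.
Row-reducing the augmented matrix [M | v] gives c = (-4, -4, 4).
Check: -4g1 - 4g2 + 4g3 = <4, -12, 20>.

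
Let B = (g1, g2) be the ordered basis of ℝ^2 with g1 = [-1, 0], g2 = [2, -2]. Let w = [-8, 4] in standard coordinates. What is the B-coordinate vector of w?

[w]_B is the unique c with M c = w, where M has columns g1, g2.
System: -c_1 + 2c_2 = -8, 0c_1 - 2c_2 = 4; solving gives c_1 = 4, c_2 = -2.
Check: 4g1 - 2g2 = [-8, 4].

[4, -2]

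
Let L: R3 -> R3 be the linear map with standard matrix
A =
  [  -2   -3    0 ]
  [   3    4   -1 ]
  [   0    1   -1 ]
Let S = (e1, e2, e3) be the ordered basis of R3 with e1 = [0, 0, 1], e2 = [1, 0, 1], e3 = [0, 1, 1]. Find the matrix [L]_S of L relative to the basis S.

Let P have columns e1, ..., e3. Then [L]_S = P^(-1) A P.
Here det P = 1, so P^(-1) is integer; computing A P first and then P^(-1)(A P) gives [[0, -1, 0], [0, -2, -3], [-1, 2, 3]].

[[0, -1, 0], [0, -2, -3], [-1, 2, 3]]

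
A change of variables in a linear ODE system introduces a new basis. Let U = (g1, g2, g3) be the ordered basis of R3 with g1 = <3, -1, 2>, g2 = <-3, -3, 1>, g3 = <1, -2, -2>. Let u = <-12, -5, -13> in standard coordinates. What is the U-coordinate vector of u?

[u]_U is the unique c with M c = u, where M has columns g1, ..., g3.
Row-reducing the augmented matrix [M | u] gives c = (-4, 1, 3).
Check: -4g1 + g2 + 3g3 = <-12, -5, -13>.

<-4, 1, 3>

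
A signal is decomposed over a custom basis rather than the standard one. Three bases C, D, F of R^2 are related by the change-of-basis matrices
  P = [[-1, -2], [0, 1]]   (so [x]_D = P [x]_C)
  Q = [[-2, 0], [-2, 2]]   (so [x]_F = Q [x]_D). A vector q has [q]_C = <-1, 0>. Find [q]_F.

<-2, -2>

Composing the changes, [q]_F = Q P [q]_C.
Q P = [[2, 4], [2, 6]]; applying this to <-1, 0> gives <-2, -2>.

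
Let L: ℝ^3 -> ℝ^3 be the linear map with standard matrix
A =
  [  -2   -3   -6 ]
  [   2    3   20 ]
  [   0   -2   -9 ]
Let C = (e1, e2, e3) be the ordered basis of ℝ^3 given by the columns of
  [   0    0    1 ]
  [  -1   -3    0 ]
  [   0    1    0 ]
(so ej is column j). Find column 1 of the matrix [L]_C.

Compute L(e1) = A e1 = <3, -3, 2> in standard coordinates.
Then write this in C-coordinates: solve for y in y_1 e1 + ... + y_3 e3 = <3, -3, 2>.
This gives y = <-3, 2, 3>, which is column 1 of [L]_C.

<-3, 2, 3>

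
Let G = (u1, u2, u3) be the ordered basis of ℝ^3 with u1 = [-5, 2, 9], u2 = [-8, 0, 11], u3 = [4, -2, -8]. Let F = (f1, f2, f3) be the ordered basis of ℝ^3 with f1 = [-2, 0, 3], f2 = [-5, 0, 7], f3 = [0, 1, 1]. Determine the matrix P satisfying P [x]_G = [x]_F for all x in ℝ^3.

[[0, -1, -2], [1, 2, 0], [2, 0, -2]]

Let M have columns uj and N have columns fj. Then for every x, N [x]_F = x = M [x]_G, so P = N^(-1) M.
Since det N = -1, N^(-1) has integer entries; multiplying gives P = [[0, -1, -2], [1, 2, 0], [2, 0, -2]].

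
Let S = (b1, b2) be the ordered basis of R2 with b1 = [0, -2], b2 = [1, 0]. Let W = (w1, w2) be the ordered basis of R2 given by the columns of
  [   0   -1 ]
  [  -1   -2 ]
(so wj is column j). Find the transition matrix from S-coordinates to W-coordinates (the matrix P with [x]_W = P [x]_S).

[[2, 2], [0, -1]]

Column j of P is [bj]_W, since P maps S-coordinates to W-coordinates.
Expressing b1 in W: b1 = 2w1 + 0·w2, so column 1 of P is [2, 0].
Doing the same for each bj gives P = [[2, 2], [0, -1]].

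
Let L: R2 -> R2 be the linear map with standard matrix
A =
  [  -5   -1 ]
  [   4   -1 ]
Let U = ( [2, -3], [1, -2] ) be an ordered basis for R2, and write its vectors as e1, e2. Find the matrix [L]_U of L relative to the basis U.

The j-th column of [L]_U is [L(ej)]_U.
L(e1) = A e1 = [-7, 11] = -3e1 - e2, so column 1 is [-3, -1].
Repeating for e2 and assembling the columns gives [[-3, 0], [-1, -3]].

[[-3, 0], [-1, -3]]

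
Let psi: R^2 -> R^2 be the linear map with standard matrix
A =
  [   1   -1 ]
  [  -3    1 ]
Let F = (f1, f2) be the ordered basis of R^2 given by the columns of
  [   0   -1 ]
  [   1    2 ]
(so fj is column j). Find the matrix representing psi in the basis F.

With P the matrix whose columns are f1, f2, [psi]_F = P^(-1) A P.
Column by column: psi(f1) = A f1 = <-1, 1>; its F-coordinates <-1, 1> give column 1.
Continuing for each basis vector yields [psi]_F = [[-1, -1], [1, 3]].

[[-1, -1], [1, 3]]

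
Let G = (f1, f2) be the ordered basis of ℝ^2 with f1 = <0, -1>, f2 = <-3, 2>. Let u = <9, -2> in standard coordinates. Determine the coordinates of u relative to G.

[u]_G is the unique c with M c = u, where M has columns f1, f2.
System: 0c_1 - 3c_2 = 9, -c_1 + 2c_2 = -2; solving gives c_1 = -4, c_2 = -3.
Check: -4f1 - 3f2 = <9, -2>.

<-4, -3>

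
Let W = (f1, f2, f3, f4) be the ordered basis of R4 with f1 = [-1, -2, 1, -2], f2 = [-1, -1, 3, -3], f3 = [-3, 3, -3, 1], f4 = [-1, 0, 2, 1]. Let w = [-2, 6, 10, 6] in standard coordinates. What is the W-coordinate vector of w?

Write w = c_1 f1 + ... + c_4 f4 and solve for the c_i.
Gaussian elimination on [M | w] yields c = (-4, 2, 0, 4).
Check: -4f1 + 2f2 + 0·f3 + 4f4 = [-2, 6, 10, 6].

[-4, 2, 0, 4]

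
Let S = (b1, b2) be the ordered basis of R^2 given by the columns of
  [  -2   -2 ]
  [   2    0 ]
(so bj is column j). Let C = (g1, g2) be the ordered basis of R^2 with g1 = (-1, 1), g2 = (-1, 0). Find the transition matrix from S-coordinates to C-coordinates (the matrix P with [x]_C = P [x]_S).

Column j of P is [bj]_C, since P maps S-coordinates to C-coordinates.
Expressing b1 in C: b1 = 2g1 + 0·g2, so column 1 of P is (2, 0).
Doing the same for each bj gives P = [[2, 0], [0, 2]].

[[2, 0], [0, 2]]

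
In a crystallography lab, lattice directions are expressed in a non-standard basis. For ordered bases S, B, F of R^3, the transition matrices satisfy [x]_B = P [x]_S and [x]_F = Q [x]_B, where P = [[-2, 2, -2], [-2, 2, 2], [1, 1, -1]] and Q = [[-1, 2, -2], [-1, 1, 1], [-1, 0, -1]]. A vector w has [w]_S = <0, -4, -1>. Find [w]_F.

<-8, -7, 9>

First [w]_B = P [w]_S = <-6, -10, -3>.
Then [w]_F = Q [w]_B = <-8, -7, 9>.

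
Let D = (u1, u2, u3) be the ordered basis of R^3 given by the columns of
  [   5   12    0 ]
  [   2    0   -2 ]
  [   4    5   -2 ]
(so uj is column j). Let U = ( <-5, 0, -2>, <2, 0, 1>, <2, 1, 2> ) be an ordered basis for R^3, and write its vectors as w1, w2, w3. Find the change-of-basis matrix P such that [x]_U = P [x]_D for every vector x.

Take x = uj: its D-coordinates are the j-th standard unit vector, so P e_j — column j of P — equals [uj]_U.
u1 = -w1 - 2w2 + 2w3, giving column 1 = <-1, -2, 2>; repeating for each j gives P = [[-1, -2, 0], [-2, 1, 2], [2, 0, -2]].

[[-1, -2, 0], [-2, 1, 2], [2, 0, -2]]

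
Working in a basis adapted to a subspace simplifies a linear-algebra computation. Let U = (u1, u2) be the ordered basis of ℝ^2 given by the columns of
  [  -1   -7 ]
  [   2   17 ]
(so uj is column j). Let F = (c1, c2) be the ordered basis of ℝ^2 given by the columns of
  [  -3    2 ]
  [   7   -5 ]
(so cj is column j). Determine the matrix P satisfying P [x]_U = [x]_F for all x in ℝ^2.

Column j of P is [uj]_F, since P maps U-coordinates to F-coordinates.
Expressing u1 in F: u1 = c1 + c2, so column 1 of P is [1, 1].
Doing the same for each uj gives P = [[1, 1], [1, -2]].

[[1, 1], [1, -2]]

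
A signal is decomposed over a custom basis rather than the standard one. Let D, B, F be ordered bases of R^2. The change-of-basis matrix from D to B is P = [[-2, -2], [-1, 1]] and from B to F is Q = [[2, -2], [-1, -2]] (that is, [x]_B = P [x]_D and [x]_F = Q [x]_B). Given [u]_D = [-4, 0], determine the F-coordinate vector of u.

[8, -16]

Apply P to get B-coordinates [8, 4], then Q to get F-coordinates.
The result is [u]_F = [8, -16].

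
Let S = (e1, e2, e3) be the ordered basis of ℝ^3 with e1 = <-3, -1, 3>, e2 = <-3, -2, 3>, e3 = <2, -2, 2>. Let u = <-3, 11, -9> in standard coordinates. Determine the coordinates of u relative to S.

[u]_S is the unique c with M c = u, where M has columns e1, ..., e3.
Solving this 3x3 system gives c = (3, -4, -3).
Check: 3e1 - 4e2 - 3e3 = <-3, 11, -9>.

<3, -4, -3>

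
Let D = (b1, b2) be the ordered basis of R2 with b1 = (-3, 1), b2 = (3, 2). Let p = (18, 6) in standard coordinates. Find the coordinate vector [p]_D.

(-2, 4)

We seek scalars with c_1 b1 + c_2 b2 = p; equivalently solve M c = p where the columns of M are b1, b2.
System: -3c_1 + 3c_2 = 18, c_1 + 2c_2 = 6; solving gives c_1 = -2, c_2 = 4.
Check: -2b1 + 4b2 = (18, 6).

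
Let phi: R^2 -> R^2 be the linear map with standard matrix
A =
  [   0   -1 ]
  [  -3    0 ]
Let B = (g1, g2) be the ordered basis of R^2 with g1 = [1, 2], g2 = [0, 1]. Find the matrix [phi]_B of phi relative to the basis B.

[[-2, -1], [1, 2]]

The j-th column of [phi]_B is [phi(gj)]_B.
phi(g1) = A g1 = [-2, -3] = -2g1 + g2, so column 1 is [-2, 1].
Repeating for g2 and assembling the columns gives [[-2, -1], [1, 2]].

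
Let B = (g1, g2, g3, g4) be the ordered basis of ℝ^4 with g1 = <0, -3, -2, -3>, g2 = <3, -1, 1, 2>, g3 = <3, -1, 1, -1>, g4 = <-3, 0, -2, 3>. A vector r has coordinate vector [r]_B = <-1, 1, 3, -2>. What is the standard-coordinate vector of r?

By definition r = -g1 + g2 + 3g3 - 2g4.
Summing componentwise gives <18, -1, 10, -4>.

<18, -1, 10, -4>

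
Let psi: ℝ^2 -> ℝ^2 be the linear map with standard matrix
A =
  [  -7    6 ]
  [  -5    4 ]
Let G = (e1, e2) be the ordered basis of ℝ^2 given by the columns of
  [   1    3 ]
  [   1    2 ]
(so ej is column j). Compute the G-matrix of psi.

Let P have columns e1, e2. Then [psi]_G = P^(-1) A P.
Here det P = -1, so P^(-1) is integer; computing A P first and then P^(-1)(A P) gives [[-1, -3], [0, -2]].

[[-1, -3], [0, -2]]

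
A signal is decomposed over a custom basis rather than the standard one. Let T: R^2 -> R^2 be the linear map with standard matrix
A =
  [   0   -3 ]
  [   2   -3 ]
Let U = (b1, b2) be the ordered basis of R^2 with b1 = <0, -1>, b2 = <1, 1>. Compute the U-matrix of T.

[[0, -2], [3, -3]]

With P the matrix whose columns are b1, b2, [T]_U = P^(-1) A P.
Column by column: T(b1) = A b1 = <3, 3>; its U-coordinates <0, 3> give column 1.
Continuing for each basis vector yields [T]_U = [[0, -2], [3, -3]].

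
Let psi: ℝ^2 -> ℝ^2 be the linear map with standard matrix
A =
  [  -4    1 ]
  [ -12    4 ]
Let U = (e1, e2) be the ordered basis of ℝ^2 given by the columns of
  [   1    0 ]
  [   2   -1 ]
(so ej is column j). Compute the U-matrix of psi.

[[-2, -1], [0, 2]]

Let P have columns e1, e2. Then [psi]_U = P^(-1) A P.
Here det P = -1, so P^(-1) is integer; computing A P first and then P^(-1)(A P) gives [[-2, -1], [0, 2]].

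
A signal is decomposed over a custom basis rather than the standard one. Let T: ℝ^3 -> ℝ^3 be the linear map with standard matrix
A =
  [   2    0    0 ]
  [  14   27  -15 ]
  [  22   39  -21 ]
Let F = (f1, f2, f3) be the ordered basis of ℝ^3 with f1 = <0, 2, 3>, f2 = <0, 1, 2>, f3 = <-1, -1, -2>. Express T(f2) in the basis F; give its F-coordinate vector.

<-3, 3, 0>

Column 2 of [T]_F is the F-coordinate vector of T(f2).
In standard coordinates T(f2) = A f2 = <0, -3, -3>.
Converting to F: <0, -3, -3> = -3f1 + 3f2 + 0·f3, so the coordinate vector is <-3, 3, 0>.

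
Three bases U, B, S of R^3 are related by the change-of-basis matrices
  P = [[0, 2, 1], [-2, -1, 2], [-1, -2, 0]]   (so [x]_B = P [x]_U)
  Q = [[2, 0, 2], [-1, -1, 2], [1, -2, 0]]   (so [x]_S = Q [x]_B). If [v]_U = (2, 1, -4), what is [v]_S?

Apply P to get B-coordinates (-2, -13, -4), then Q to get S-coordinates.
The result is [v]_S = (-12, 7, 24).

(-12, 7, 24)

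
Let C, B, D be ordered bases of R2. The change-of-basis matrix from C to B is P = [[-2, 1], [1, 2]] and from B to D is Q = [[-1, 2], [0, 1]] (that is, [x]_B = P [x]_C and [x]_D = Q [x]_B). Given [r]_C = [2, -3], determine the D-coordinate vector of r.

First [r]_B = P [r]_C = [-7, -4].
Then [r]_D = Q [r]_B = [-1, -4].

[-1, -4]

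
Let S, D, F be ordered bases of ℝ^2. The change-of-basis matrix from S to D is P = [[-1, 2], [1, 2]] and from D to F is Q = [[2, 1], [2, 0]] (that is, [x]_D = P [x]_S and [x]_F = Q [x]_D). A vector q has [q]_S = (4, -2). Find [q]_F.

Composing the changes, [q]_F = Q P [q]_S.
Q P = [[-1, 6], [-2, 4]]; applying this to (4, -2) gives (-16, -16).

(-16, -16)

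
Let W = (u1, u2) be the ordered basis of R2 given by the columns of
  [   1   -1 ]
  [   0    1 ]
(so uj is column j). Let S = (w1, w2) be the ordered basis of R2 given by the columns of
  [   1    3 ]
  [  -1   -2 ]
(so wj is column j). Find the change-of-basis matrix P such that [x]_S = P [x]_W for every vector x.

[[-2, -1], [1, 0]]

Let M have columns uj and N have columns wj. Then for every x, N [x]_S = x = M [x]_W, so P = N^(-1) M.
Since det N = 1, N^(-1) has integer entries; multiplying gives P = [[-2, -1], [1, 0]].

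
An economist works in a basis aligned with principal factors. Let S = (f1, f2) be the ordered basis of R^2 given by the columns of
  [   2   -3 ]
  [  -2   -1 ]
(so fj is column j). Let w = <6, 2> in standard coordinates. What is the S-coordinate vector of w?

Write w = c_1 f1 + c_2 f2 and solve for the c_i.
System: 2c_1 - 3c_2 = 6, -2c_1 - c_2 = 2; solving gives c_1 = 0, c_2 = -2.
Check: 0·f1 - 2f2 = <6, 2>.

<0, -2>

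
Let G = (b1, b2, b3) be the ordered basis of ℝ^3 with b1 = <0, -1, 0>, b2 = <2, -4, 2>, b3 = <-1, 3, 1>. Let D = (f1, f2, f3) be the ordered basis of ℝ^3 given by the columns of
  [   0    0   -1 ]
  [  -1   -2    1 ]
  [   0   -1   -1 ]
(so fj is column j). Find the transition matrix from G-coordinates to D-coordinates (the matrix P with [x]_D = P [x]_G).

Let M have columns bj and N have columns fj. Then for every x, N [x]_D = x = M [x]_G, so P = N^(-1) M.
Since det N = -1, N^(-1) has integer entries; multiplying gives P = [[1, 2, 2], [0, 0, -2], [0, -2, 1]].

[[1, 2, 2], [0, 0, -2], [0, -2, 1]]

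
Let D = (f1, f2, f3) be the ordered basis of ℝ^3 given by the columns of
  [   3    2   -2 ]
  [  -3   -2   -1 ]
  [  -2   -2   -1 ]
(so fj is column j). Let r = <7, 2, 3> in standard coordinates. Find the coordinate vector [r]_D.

We seek scalars with c_1 f1 + ... + c_3 f3 = r; equivalently solve M c = r where the columns of M are f1, ..., f3.
Gaussian elimination on [M | r] yields c = (1, -1, -3).
Check: f1 - f2 - 3f3 = <7, 2, 3>.

<1, -1, -3>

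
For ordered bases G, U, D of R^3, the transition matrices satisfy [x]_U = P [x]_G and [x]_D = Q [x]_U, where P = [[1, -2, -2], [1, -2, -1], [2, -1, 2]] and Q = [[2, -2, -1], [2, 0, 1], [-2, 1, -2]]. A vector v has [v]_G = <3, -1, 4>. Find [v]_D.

<-23, 9, -23>

Apply P to get U-coordinates <-3, 1, 15>, then Q to get D-coordinates.
The result is [v]_D = <-23, 9, -23>.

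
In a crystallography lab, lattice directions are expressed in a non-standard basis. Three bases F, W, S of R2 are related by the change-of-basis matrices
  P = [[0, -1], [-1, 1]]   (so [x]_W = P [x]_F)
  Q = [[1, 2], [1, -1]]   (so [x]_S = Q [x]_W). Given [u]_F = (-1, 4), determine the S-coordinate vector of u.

(6, -9)

Apply P to get W-coordinates (-4, 5), then Q to get S-coordinates.
The result is [u]_S = (6, -9).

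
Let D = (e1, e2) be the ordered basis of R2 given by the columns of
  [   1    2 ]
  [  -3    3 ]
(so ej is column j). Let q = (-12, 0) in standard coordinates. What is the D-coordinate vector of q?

Write q = c_1 e1 + c_2 e2 and solve for the c_i.
System: c_1 + 2c_2 = -12, -3c_1 + 3c_2 = 0; solving gives c_1 = -4, c_2 = -4.
Check: -4e1 - 4e2 = (-12, 0).

(-4, -4)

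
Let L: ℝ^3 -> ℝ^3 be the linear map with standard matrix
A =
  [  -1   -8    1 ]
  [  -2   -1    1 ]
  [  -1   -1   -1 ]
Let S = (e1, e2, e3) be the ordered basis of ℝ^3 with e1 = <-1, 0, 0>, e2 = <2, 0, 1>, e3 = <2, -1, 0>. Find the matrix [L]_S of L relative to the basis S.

[[-3, 1, -2], [1, -3, -1], [-2, 3, 3]]

With P the matrix whose columns are e1, ..., e3, [L]_S = P^(-1) A P.
Column by column: L(e1) = A e1 = <1, 2, 1>; its S-coordinates <-3, 1, -2> give column 1.
Continuing for each basis vector yields [L]_S = [[-3, 1, -2], [1, -3, -1], [-2, 3, 3]].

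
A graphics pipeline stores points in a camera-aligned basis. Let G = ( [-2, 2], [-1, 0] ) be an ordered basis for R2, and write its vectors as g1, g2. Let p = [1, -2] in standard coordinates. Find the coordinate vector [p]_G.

Write p = c_1 g1 + c_2 g2 and solve for the c_i.
System: -2c_1 - c_2 = 1, 2c_1 + 0c_2 = -2; solving gives c_1 = -1, c_2 = 1.
Check: -g1 + g2 = [1, -2].

[-1, 1]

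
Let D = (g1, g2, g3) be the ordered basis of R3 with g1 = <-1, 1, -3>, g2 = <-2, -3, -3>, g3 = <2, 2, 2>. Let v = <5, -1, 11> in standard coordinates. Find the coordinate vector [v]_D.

<-3, 0, 1>

We seek scalars with c_1 g1 + ... + c_3 g3 = v; equivalently solve M c = v where the columns of M are g1, ..., g3.
Solving this 3x3 system gives c = (-3, 0, 1).
Check: -3g1 + 0·g2 + g3 = <5, -1, 11>.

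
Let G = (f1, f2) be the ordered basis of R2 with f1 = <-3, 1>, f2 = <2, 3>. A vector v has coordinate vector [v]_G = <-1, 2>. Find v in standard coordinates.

By definition v = -f1 + 2f2.
Summing componentwise gives <7, 5>.

<7, 5>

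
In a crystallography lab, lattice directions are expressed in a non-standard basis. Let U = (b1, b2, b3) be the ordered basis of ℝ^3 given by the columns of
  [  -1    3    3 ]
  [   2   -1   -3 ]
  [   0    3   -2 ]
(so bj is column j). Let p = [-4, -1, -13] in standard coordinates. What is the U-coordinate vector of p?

[1, -3, 2]

[p]_U is the unique c with M c = p, where M has columns b1, ..., b3.
Solving this 3x3 system gives c = (1, -3, 2).
Check: b1 - 3b2 + 2b3 = [-4, -1, -13].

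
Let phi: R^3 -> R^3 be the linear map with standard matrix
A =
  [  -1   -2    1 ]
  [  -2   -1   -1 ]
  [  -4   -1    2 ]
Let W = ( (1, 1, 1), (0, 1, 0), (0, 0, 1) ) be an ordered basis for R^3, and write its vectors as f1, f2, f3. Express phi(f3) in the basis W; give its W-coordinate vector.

(1, -2, 1)

Compute phi(f3) = A f3 = (1, -1, 2) in standard coordinates.
Then write this in W-coordinates: solve for y in y_1 f1 + ... + y_3 f3 = (1, -1, 2).
This gives y = (1, -2, 1), which is column 3 of [phi]_W.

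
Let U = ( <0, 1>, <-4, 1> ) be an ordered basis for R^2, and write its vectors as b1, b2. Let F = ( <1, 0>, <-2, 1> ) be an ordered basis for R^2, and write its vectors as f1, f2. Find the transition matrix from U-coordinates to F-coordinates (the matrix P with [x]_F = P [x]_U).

Let M have columns bj and N have columns fj. Then for every x, N [x]_F = x = M [x]_U, so P = N^(-1) M.
Since det N = 1, N^(-1) has integer entries; multiplying gives P = [[2, -2], [1, 1]].

[[2, -2], [1, 1]]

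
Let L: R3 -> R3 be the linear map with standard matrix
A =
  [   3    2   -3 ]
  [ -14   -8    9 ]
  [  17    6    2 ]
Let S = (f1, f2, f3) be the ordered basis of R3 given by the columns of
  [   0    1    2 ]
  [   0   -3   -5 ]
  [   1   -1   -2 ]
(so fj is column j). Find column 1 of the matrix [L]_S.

Compute L(f1) = A f1 = (-3, 9, 2) in standard coordinates.
Then write this in S-coordinates: solve for y in y_1 f1 + ... + y_3 f3 = (-3, 9, 2).
This gives y = (-1, -3, 0), which is column 1 of [L]_S.

(-1, -3, 0)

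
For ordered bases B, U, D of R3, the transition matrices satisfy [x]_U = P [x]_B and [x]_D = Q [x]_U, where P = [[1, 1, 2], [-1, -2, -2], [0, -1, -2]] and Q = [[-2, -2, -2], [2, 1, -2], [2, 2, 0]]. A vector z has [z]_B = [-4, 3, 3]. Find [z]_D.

First [z]_U = P [z]_B = [5, -8, -9].
Then [z]_D = Q [z]_U = [24, 20, -6].

[24, 20, -6]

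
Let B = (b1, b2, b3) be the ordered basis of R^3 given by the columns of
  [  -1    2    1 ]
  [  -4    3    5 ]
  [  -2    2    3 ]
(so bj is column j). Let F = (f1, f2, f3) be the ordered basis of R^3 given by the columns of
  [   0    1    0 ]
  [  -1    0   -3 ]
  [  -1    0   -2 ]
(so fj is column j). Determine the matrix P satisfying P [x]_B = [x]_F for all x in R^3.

[[-2, 0, 1], [-1, 2, 1], [2, -1, -2]]

Take x = bj: its B-coordinates are the j-th standard unit vector, so P e_j — column j of P — equals [bj]_F.
b1 = -2f1 - f2 + 2f3, giving column 1 = (-2, -1, 2); repeating for each j gives P = [[-2, 0, 1], [-1, 2, 1], [2, -1, -2]].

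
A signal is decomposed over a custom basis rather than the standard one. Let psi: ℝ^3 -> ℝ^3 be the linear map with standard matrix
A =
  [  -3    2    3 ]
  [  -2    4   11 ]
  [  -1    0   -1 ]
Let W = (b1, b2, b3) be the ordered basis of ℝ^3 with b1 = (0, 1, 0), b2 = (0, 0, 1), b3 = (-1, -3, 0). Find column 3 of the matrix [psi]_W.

(-1, 1, 3)

Column 3 of [psi]_W is the W-coordinate vector of psi(b3).
In standard coordinates psi(b3) = A b3 = (-3, -10, 1).
Converting to W: (-3, -10, 1) = -b1 + b2 + 3b3, so the coordinate vector is (-1, 1, 3).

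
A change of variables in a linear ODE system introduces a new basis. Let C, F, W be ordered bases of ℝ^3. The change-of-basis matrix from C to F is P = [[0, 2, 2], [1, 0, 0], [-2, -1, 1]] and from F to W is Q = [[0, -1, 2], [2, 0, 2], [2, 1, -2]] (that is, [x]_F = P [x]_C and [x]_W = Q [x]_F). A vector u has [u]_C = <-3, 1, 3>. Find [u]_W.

First [u]_F = P [u]_C = <8, -3, 8>.
Then [u]_W = Q [u]_F = <19, 32, -3>.

<19, 32, -3>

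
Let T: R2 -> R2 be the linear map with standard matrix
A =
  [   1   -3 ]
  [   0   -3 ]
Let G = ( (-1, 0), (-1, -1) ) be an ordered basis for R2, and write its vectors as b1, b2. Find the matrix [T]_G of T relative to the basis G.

With P the matrix whose columns are b1, b2, [T]_G = P^(-1) A P.
Column by column: T(b1) = A b1 = (-1, 0); its G-coordinates (1, 0) give column 1.
Continuing for each basis vector yields [T]_G = [[1, 1], [0, -3]].

[[1, 1], [0, -3]]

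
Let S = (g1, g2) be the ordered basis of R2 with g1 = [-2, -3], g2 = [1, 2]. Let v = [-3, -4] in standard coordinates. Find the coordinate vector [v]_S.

Write v = c_1 g1 + c_2 g2 and solve for the c_i.
System: -2c_1 + c_2 = -3, -3c_1 + 2c_2 = -4; solving gives c_1 = 2, c_2 = 1.
Check: 2g1 + g2 = [-3, -4].

[2, 1]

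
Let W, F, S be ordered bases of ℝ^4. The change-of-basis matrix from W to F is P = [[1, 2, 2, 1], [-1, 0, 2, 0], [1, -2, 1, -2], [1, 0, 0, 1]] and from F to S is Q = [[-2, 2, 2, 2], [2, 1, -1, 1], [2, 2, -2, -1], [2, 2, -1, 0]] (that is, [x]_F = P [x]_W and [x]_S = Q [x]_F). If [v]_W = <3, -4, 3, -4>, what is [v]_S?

<54, -26, -43, -22>

First [v]_F = P [v]_W = <-3, 3, 22, -1>.
Then [v]_S = Q [v]_F = <54, -26, -43, -22>.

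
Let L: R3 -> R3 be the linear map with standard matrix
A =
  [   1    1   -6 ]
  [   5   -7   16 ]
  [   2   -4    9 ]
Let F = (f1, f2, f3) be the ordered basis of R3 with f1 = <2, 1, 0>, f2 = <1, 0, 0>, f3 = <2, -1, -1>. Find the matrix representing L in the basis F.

The j-th column of [L]_F is [L(fj)]_F.
L(f1) = A f1 = <3, 3, 0> = 3f1 - 3f2 + 0·f3, so column 1 is <3, -3, 0>.
Repeating for f2, f3 and assembling the columns gives [[3, 3, 2], [-3, -1, 1], [0, -2, 1]].

[[3, 3, 2], [-3, -1, 1], [0, -2, 1]]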